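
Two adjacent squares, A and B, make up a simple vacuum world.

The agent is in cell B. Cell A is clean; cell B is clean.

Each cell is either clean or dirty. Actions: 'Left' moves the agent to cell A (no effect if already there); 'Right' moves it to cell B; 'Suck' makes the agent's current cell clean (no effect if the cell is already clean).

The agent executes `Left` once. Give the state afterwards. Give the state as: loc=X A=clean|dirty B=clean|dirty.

loc=A A=clean B=clean

start: loc=B A=clean B=clean
step 1/1 (Left): loc=A A=clean B=clean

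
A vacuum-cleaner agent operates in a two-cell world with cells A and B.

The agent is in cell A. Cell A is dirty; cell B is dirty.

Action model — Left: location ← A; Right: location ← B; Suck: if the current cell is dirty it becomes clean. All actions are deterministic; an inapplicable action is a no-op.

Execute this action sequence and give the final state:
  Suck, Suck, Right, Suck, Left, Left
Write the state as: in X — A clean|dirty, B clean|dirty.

in A — A clean, B clean

1. Suck → in A — A clean, B dirty
2. Suck → in A — A clean, B dirty
3. Right → in B — A clean, B dirty
4. Suck → in B — A clean, B clean
5. Left → in A — A clean, B clean
6. Left → in A — A clean, B clean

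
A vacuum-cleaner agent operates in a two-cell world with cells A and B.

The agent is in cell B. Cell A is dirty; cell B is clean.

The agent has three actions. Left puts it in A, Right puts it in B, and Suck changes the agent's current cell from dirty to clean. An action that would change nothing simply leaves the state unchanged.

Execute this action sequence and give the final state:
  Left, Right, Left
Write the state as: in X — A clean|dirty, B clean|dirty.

in A — A dirty, B clean

[1] after Left: in A — A dirty, B clean
[2] after Right: in B — A dirty, B clean
[3] after Left: in A — A dirty, B clean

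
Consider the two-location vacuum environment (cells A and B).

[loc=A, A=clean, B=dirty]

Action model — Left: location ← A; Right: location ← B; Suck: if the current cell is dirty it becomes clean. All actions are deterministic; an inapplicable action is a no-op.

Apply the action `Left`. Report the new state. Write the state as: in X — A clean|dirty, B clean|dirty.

start: in A — A clean, B dirty
1) do Left; now in A — A clean, B dirty

in A — A clean, B dirty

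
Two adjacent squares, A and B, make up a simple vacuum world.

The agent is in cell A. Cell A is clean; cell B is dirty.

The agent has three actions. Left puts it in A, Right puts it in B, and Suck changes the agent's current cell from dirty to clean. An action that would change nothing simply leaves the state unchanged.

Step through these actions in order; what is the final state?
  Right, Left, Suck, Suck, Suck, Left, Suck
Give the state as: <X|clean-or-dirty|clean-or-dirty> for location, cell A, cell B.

t=1 Right ⇒ <B|clean|dirty>
t=2 Left ⇒ <A|clean|dirty>
t=3 Suck ⇒ <A|clean|dirty>
t=4 Suck ⇒ <A|clean|dirty>
t=5 Suck ⇒ <A|clean|dirty>
t=6 Left ⇒ <A|clean|dirty>
t=7 Suck ⇒ <A|clean|dirty>

<A|clean|dirty>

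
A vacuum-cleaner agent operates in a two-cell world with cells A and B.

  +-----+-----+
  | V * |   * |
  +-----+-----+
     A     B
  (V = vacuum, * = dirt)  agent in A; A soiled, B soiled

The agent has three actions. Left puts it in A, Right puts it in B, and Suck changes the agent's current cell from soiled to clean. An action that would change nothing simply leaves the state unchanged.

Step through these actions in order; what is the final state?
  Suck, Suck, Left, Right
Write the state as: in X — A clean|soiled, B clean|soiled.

in B — A clean, B soiled

1. Suck → in A — A clean, B soiled
2. Suck → in A — A clean, B soiled
3. Left → in A — A clean, B soiled
4. Right → in B — A clean, B soiled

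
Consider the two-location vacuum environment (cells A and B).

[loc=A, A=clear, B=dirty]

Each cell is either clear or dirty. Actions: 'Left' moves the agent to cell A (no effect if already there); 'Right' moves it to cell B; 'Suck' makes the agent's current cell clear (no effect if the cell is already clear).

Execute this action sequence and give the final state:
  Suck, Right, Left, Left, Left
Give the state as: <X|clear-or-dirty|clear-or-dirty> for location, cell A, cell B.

t=1 Suck ⇒ <A|clear|dirty>
t=2 Right ⇒ <B|clear|dirty>
t=3 Left ⇒ <A|clear|dirty>
t=4 Left ⇒ <A|clear|dirty>
t=5 Left ⇒ <A|clear|dirty>

<A|clear|dirty>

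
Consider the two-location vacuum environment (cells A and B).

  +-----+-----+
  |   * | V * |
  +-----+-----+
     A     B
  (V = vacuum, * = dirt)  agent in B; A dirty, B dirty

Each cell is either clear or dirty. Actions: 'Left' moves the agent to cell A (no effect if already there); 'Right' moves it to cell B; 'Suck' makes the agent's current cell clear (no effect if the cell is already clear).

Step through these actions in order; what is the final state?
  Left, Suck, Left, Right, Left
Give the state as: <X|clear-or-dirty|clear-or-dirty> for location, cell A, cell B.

<A|clear|dirty>

[1] after Left: <A|dirty|dirty>
[2] after Suck: <A|clear|dirty>
[3] after Left: <A|clear|dirty>
[4] after Right: <B|clear|dirty>
[5] after Left: <A|clear|dirty>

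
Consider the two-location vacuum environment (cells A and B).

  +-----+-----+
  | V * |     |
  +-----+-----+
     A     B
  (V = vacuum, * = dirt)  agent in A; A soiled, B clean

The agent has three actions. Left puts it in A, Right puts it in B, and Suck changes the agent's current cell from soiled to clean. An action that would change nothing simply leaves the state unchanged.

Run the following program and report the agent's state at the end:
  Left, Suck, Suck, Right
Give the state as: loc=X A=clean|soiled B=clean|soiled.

loc=B A=clean B=clean

step 1/4 (Left): loc=A A=soiled B=clean
step 2/4 (Suck): loc=A A=clean B=clean
step 3/4 (Suck): loc=A A=clean B=clean
step 4/4 (Right): loc=B A=clean B=clean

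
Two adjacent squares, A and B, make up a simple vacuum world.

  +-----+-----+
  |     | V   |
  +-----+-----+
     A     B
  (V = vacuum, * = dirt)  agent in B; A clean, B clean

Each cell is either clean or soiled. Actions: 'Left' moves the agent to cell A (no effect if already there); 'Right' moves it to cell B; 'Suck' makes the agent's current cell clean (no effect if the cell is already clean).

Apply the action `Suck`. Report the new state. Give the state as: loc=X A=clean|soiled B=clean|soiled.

loc=B A=clean B=clean

start: loc=B A=clean B=clean
1) do Suck; now loc=B A=clean B=clean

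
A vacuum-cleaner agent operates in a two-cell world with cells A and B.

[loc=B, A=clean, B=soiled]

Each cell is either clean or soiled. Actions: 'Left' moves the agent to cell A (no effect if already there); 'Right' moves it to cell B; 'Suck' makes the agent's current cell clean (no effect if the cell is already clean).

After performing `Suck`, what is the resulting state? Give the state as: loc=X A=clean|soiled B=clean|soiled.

loc=B A=clean B=clean

start: loc=B A=clean B=soiled
Suck (#1): loc=B A=clean B=clean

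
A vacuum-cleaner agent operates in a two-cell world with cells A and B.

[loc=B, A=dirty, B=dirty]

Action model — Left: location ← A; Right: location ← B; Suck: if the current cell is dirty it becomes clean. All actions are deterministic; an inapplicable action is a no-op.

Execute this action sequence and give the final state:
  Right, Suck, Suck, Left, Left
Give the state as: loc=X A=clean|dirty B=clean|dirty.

loc=A A=dirty B=clean

step 1/5 (Right): loc=B A=dirty B=dirty
step 2/5 (Suck): loc=B A=dirty B=clean
step 3/5 (Suck): loc=B A=dirty B=clean
step 4/5 (Left): loc=A A=dirty B=clean
step 5/5 (Left): loc=A A=dirty B=clean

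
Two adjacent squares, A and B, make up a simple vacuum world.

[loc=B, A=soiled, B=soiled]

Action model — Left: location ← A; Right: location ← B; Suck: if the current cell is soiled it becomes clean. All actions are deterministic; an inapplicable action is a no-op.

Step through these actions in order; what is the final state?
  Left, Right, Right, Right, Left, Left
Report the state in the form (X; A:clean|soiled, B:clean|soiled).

t=1 Left ⇒ (A; A:soiled, B:soiled)
t=2 Right ⇒ (B; A:soiled, B:soiled)
t=3 Right ⇒ (B; A:soiled, B:soiled)
t=4 Right ⇒ (B; A:soiled, B:soiled)
t=5 Left ⇒ (A; A:soiled, B:soiled)
t=6 Left ⇒ (A; A:soiled, B:soiled)

(A; A:soiled, B:soiled)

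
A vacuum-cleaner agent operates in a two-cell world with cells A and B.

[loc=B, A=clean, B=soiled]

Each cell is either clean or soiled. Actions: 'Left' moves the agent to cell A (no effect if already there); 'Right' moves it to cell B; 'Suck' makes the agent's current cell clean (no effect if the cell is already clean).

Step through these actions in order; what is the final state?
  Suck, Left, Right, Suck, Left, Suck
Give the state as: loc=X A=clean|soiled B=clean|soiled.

t=1 Suck ⇒ loc=B A=clean B=clean
t=2 Left ⇒ loc=A A=clean B=clean
t=3 Right ⇒ loc=B A=clean B=clean
t=4 Suck ⇒ loc=B A=clean B=clean
t=5 Left ⇒ loc=A A=clean B=clean
t=6 Suck ⇒ loc=A A=clean B=clean

loc=A A=clean B=clean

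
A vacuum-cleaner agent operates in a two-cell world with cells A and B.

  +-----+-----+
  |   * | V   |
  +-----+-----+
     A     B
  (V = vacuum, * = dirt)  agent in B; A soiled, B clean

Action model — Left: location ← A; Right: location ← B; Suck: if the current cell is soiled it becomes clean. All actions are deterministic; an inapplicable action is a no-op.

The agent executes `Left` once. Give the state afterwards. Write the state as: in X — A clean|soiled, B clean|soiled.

start: in B — A soiled, B clean
t=1 Left ⇒ in A — A soiled, B clean

in A — A soiled, B clean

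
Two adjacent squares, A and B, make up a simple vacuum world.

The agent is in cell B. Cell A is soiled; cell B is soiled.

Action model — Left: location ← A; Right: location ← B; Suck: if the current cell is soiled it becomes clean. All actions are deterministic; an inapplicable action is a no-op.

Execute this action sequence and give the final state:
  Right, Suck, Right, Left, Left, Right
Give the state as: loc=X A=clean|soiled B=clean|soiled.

[1] after Right: loc=B A=soiled B=soiled
[2] after Suck: loc=B A=soiled B=clean
[3] after Right: loc=B A=soiled B=clean
[4] after Left: loc=A A=soiled B=clean
[5] after Left: loc=A A=soiled B=clean
[6] after Right: loc=B A=soiled B=clean

loc=B A=soiled B=clean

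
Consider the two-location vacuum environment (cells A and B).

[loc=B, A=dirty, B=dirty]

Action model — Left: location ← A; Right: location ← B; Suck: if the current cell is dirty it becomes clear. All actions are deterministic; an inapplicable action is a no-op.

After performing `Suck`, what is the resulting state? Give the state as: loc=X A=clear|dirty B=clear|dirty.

loc=B A=dirty B=clear

start: loc=B A=dirty B=dirty
1) do Suck; now loc=B A=dirty B=clear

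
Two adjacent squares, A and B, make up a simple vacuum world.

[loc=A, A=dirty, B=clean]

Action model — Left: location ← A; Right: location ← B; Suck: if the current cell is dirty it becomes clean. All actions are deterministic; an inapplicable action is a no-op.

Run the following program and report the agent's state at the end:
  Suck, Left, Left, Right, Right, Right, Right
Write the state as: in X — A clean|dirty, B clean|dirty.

1) do Suck; now in A — A clean, B clean
2) do Left; now in A — A clean, B clean
3) do Left; now in A — A clean, B clean
4) do Right; now in B — A clean, B clean
5) do Right; now in B — A clean, B clean
6) do Right; now in B — A clean, B clean
7) do Right; now in B — A clean, B clean

in B — A clean, B clean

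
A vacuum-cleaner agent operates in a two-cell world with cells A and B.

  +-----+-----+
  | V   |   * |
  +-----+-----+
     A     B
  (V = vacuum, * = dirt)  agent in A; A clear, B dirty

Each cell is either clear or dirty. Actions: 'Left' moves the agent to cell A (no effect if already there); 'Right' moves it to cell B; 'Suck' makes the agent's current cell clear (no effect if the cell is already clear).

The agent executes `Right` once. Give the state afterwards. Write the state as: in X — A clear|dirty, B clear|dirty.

start: in A — A clear, B dirty
1) do Right; now in B — A clear, B dirty

in B — A clear, B dirty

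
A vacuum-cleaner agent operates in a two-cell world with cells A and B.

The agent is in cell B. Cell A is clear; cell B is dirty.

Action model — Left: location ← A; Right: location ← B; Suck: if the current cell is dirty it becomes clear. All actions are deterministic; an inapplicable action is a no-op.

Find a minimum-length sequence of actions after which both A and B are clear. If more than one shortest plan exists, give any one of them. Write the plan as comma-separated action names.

[1] after Suck: loc=B A=clear B=clear
min 1: B is dirty, one Suck

Suck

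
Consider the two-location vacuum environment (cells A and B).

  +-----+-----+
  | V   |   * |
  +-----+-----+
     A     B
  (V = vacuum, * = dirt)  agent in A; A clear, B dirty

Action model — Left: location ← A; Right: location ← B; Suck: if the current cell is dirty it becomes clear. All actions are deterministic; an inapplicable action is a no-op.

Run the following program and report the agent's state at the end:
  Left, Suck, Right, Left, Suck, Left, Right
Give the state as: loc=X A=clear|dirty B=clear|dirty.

[1] after Left: loc=A A=clear B=dirty
[2] after Suck: loc=A A=clear B=dirty
[3] after Right: loc=B A=clear B=dirty
[4] after Left: loc=A A=clear B=dirty
[5] after Suck: loc=A A=clear B=dirty
[6] after Left: loc=A A=clear B=dirty
[7] after Right: loc=B A=clear B=dirty

loc=B A=clear B=dirty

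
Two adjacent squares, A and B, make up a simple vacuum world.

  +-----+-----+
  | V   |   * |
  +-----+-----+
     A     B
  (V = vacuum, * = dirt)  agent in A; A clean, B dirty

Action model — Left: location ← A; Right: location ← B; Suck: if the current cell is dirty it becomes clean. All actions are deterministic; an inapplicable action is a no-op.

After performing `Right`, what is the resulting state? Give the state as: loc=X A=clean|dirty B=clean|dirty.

loc=B A=clean B=dirty

start: loc=A A=clean B=dirty
1) do Right; now loc=B A=clean B=dirty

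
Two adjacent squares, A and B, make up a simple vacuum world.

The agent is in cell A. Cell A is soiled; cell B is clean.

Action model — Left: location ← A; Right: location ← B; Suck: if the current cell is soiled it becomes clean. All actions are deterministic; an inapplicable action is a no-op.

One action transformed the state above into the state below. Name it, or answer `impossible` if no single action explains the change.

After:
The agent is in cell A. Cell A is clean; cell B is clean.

try  Left: in A — A soiled, B clean
try Right: in B — A soiled, B clean
try  Suck: in A — A clean, B clean  ← match

Suck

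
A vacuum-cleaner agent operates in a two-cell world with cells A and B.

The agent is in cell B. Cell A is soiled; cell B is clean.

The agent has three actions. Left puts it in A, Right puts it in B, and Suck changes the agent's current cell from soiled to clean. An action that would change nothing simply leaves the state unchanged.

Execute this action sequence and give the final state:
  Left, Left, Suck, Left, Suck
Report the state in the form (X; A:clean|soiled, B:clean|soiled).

(A; A:clean, B:clean)

Left (#1): (A; A:soiled, B:clean)
Left (#2): (A; A:soiled, B:clean)
Suck (#3): (A; A:clean, B:clean)
Left (#4): (A; A:clean, B:clean)
Suck (#5): (A; A:clean, B:clean)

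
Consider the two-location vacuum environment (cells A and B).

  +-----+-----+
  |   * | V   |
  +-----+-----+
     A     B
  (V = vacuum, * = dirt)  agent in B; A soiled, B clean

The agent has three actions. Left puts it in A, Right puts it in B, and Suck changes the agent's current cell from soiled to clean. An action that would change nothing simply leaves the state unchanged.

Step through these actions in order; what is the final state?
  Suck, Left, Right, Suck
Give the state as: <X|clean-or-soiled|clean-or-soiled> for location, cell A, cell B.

<B|soiled|clean>

step 1/4 (Suck): <B|soiled|clean>
step 2/4 (Left): <A|soiled|clean>
step 3/4 (Right): <B|soiled|clean>
step 4/4 (Suck): <B|soiled|clean>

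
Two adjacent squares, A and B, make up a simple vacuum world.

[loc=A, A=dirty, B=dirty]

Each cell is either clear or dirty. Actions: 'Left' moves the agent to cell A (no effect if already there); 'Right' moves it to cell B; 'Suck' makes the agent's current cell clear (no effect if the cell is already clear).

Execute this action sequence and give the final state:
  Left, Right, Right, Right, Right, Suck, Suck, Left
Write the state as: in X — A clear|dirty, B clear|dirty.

in A — A dirty, B clear

Left (#1): in A — A dirty, B dirty
Right (#2): in B — A dirty, B dirty
Right (#3): in B — A dirty, B dirty
Right (#4): in B — A dirty, B dirty
Right (#5): in B — A dirty, B dirty
Suck (#6): in B — A dirty, B clear
Suck (#7): in B — A dirty, B clear
Left (#8): in A — A dirty, B clear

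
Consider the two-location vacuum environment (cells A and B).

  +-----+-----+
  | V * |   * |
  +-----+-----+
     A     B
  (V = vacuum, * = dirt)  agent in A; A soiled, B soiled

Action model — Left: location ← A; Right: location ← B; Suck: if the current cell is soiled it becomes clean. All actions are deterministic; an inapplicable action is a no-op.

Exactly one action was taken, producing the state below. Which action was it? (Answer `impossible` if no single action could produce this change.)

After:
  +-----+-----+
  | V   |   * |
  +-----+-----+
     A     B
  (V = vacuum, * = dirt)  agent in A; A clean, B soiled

try  Left: <A|soiled|soiled>
try Right: <B|soiled|soiled>
try  Suck: <A|clean|soiled>  ← match

Suck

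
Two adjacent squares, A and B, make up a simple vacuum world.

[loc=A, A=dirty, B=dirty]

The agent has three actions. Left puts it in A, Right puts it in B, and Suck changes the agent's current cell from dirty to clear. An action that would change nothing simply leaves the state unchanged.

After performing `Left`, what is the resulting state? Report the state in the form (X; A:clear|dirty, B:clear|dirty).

start: (A; A:dirty, B:dirty)
1) do Left; now (A; A:dirty, B:dirty)

(A; A:dirty, B:dirty)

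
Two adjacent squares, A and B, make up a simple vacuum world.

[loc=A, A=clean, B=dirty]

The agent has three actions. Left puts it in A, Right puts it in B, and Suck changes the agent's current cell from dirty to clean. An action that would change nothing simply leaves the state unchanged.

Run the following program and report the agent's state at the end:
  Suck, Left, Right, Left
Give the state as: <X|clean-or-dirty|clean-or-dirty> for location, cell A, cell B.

<A|clean|dirty>

t=1 Suck ⇒ <A|clean|dirty>
t=2 Left ⇒ <A|clean|dirty>
t=3 Right ⇒ <B|clean|dirty>
t=4 Left ⇒ <A|clean|dirty>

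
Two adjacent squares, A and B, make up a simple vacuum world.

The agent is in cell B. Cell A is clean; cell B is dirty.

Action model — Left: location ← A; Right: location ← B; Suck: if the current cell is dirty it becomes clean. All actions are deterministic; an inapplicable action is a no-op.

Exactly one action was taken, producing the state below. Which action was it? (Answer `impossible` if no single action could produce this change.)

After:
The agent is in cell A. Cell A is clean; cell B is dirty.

try  Left: loc=A A=clean B=dirty  ← match
try Right: loc=B A=clean B=dirty
try  Suck: loc=B A=clean B=clean

Left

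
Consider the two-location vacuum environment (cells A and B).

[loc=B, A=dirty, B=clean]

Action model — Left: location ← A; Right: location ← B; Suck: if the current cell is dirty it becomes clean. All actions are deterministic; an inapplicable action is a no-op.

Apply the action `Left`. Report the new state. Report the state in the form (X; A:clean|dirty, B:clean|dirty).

(A; A:dirty, B:clean)

start: (B; A:dirty, B:clean)
[1] after Left: (A; A:dirty, B:clean)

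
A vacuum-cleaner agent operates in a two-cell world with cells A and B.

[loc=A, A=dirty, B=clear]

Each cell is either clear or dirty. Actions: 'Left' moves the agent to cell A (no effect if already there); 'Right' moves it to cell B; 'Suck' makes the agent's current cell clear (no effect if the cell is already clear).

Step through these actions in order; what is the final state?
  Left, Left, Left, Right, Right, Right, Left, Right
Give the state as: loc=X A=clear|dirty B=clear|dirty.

loc=B A=dirty B=clear

t=1 Left ⇒ loc=A A=dirty B=clear
t=2 Left ⇒ loc=A A=dirty B=clear
t=3 Left ⇒ loc=A A=dirty B=clear
t=4 Right ⇒ loc=B A=dirty B=clear
t=5 Right ⇒ loc=B A=dirty B=clear
t=6 Right ⇒ loc=B A=dirty B=clear
t=7 Left ⇒ loc=A A=dirty B=clear
t=8 Right ⇒ loc=B A=dirty B=clear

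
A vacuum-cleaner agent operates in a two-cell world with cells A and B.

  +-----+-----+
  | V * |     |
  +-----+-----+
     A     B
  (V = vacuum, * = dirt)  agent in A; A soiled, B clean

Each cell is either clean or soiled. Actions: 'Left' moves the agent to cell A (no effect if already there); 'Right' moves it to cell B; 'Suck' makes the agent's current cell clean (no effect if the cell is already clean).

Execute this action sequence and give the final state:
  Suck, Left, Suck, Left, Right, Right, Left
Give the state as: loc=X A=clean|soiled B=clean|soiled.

loc=A A=clean B=clean

step 1/7 (Suck): loc=A A=clean B=clean
step 2/7 (Left): loc=A A=clean B=clean
step 3/7 (Suck): loc=A A=clean B=clean
step 4/7 (Left): loc=A A=clean B=clean
step 5/7 (Right): loc=B A=clean B=clean
step 6/7 (Right): loc=B A=clean B=clean
step 7/7 (Left): loc=A A=clean B=clean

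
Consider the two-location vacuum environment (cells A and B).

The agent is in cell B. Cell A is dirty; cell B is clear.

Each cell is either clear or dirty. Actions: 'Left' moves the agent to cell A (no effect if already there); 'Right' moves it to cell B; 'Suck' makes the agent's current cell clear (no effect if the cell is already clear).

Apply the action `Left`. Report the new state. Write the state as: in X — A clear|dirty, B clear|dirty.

start: in B — A dirty, B clear
1) do Left; now in A — A dirty, B clear

in A — A dirty, B clear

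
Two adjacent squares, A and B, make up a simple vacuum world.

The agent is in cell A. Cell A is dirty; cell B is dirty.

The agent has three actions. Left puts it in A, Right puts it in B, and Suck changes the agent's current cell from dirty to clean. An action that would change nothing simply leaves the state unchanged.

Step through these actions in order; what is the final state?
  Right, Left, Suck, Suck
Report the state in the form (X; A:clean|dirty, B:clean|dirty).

1) do Right; now (B; A:dirty, B:dirty)
2) do Left; now (A; A:dirty, B:dirty)
3) do Suck; now (A; A:clean, B:dirty)
4) do Suck; now (A; A:clean, B:dirty)

(A; A:clean, B:dirty)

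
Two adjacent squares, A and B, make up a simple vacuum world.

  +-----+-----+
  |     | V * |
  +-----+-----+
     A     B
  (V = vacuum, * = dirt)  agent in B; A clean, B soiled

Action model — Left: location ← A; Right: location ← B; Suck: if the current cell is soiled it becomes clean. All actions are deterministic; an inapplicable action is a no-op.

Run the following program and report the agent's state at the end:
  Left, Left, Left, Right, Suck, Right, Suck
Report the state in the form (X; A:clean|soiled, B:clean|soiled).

(B; A:clean, B:clean)

1. Left → (A; A:clean, B:soiled)
2. Left → (A; A:clean, B:soiled)
3. Left → (A; A:clean, B:soiled)
4. Right → (B; A:clean, B:soiled)
5. Suck → (B; A:clean, B:clean)
6. Right → (B; A:clean, B:clean)
7. Suck → (B; A:clean, B:clean)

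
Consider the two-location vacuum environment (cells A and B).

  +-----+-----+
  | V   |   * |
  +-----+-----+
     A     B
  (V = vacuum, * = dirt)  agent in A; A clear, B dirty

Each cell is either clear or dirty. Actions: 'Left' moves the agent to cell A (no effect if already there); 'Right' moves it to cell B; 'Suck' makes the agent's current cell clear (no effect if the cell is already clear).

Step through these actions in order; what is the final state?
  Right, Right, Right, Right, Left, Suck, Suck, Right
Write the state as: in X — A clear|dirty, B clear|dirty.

in B — A clear, B dirty

[1] after Right: in B — A clear, B dirty
[2] after Right: in B — A clear, B dirty
[3] after Right: in B — A clear, B dirty
[4] after Right: in B — A clear, B dirty
[5] after Left: in A — A clear, B dirty
[6] after Suck: in A — A clear, B dirty
[7] after Suck: in A — A clear, B dirty
[8] after Right: in B — A clear, B dirty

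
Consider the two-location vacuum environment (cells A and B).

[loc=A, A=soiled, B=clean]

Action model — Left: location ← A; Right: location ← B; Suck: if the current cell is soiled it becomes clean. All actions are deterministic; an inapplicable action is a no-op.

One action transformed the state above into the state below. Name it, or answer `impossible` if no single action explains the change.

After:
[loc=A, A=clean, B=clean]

try  Left: in A — A soiled, B clean
try Right: in B — A soiled, B clean
try  Suck: in A — A clean, B clean  ← match

Suck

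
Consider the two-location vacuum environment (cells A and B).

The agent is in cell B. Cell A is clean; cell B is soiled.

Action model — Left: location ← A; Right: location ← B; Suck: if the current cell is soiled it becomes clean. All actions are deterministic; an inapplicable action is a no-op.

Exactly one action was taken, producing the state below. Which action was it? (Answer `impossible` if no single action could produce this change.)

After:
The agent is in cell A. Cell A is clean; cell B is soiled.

try  Left: (A; A:clean, B:soiled)  ← match
try Right: (B; A:clean, B:soiled)
try  Suck: (B; A:clean, B:clean)

Left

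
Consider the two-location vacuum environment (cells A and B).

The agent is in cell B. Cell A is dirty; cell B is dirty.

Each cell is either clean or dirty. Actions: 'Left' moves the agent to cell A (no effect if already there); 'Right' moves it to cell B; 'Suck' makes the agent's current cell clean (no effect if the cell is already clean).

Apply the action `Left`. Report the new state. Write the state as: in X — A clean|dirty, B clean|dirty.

start: in B — A dirty, B dirty
1) do Left; now in A — A dirty, B dirty

in A — A dirty, B dirty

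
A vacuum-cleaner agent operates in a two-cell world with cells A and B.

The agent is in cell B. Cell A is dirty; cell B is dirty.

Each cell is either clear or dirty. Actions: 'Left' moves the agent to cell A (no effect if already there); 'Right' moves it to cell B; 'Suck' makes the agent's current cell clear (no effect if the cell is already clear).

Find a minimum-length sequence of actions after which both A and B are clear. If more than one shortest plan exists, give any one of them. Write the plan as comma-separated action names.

t=1 Suck ⇒ <B|dirty|clear>
t=2 Left ⇒ <A|dirty|clear>
t=3 Suck ⇒ <A|clear|clear>
min 3: Suck B + move + Suck A

Suck, Left, Suck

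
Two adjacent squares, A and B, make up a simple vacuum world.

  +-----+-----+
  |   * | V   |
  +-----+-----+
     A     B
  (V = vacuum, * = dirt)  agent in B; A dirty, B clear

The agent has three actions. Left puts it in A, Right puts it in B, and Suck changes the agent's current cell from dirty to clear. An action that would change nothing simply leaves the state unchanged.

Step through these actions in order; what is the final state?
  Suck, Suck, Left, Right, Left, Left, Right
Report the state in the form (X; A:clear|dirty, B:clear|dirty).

(B; A:dirty, B:clear)

step 1/7 (Suck): (B; A:dirty, B:clear)
step 2/7 (Suck): (B; A:dirty, B:clear)
step 3/7 (Left): (A; A:dirty, B:clear)
step 4/7 (Right): (B; A:dirty, B:clear)
step 5/7 (Left): (A; A:dirty, B:clear)
step 6/7 (Left): (A; A:dirty, B:clear)
step 7/7 (Right): (B; A:dirty, B:clear)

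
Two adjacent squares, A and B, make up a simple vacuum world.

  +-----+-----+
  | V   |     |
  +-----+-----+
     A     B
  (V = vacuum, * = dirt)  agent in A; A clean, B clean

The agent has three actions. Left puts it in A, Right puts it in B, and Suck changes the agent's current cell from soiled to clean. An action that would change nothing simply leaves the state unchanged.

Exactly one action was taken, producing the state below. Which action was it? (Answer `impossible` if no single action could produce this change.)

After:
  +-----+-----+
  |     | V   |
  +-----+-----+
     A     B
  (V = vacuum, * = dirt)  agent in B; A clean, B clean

Right

try  Left: <A|clean|clean>
try Right: <B|clean|clean>  ← match
try  Suck: <A|clean|clean>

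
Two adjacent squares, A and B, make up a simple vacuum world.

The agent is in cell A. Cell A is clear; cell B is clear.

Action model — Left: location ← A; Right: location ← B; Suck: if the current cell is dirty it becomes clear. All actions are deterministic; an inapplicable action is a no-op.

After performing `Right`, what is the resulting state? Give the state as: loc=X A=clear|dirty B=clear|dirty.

start: loc=A A=clear B=clear
1. Right → loc=B A=clear B=clear

loc=B A=clear B=clear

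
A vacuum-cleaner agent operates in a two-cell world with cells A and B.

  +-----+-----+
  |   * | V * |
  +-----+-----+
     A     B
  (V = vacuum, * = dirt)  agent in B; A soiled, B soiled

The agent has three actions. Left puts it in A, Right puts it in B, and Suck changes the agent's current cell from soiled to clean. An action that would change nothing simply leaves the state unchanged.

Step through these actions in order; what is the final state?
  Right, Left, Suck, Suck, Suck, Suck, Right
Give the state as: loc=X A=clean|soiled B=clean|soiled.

loc=B A=clean B=soiled

step 1/7 (Right): loc=B A=soiled B=soiled
step 2/7 (Left): loc=A A=soiled B=soiled
step 3/7 (Suck): loc=A A=clean B=soiled
step 4/7 (Suck): loc=A A=clean B=soiled
step 5/7 (Suck): loc=A A=clean B=soiled
step 6/7 (Suck): loc=A A=clean B=soiled
step 7/7 (Right): loc=B A=clean B=soiled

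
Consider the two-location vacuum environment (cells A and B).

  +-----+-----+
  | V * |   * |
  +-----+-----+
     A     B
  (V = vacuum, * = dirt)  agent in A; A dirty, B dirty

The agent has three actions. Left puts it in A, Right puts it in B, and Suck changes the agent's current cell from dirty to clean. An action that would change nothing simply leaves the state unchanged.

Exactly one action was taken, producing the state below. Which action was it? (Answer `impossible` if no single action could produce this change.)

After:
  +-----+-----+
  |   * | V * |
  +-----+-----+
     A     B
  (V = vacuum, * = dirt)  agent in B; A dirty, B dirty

Right

try  Left: (A; A:dirty, B:dirty)
try Right: (B; A:dirty, B:dirty)  ← match
try  Suck: (A; A:clean, B:dirty)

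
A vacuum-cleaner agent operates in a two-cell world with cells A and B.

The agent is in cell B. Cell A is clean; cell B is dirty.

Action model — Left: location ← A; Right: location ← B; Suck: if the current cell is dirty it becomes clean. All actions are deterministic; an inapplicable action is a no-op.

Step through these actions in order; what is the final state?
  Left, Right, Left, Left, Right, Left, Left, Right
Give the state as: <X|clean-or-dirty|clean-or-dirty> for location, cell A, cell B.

<B|clean|dirty>

Left (#1): <A|clean|dirty>
Right (#2): <B|clean|dirty>
Left (#3): <A|clean|dirty>
Left (#4): <A|clean|dirty>
Right (#5): <B|clean|dirty>
Left (#6): <A|clean|dirty>
Left (#7): <A|clean|dirty>
Right (#8): <B|clean|dirty>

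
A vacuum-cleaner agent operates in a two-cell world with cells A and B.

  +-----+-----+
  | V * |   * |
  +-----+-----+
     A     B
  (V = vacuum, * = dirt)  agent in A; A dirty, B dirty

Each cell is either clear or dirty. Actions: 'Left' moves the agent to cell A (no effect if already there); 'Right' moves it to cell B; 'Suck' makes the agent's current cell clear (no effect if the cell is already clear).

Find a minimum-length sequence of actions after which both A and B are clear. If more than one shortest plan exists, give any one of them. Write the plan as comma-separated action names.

Suck (#1): <A|clear|dirty>
Right (#2): <B|clear|dirty>
Suck (#3): <B|clear|clear>
min 3: Suck A + move + Suck B

Suck, Right, Suck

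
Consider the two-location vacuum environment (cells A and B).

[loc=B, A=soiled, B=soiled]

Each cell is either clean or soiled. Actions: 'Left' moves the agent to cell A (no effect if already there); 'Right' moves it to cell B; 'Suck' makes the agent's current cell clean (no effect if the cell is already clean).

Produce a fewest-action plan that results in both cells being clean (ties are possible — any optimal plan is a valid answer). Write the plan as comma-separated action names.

Suck, Left, Suck

step 1/3 (Suck): (B; A:soiled, B:clean)
step 2/3 (Left): (A; A:soiled, B:clean)
step 3/3 (Suck): (A; A:clean, B:clean)
min 3: Suck B + move + Suck A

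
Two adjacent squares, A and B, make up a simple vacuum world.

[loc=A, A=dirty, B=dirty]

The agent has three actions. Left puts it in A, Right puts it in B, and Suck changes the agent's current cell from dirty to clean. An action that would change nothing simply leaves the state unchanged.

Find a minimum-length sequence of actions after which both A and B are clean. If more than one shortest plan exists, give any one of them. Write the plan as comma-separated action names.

step 1/3 (Suck): (A; A:clean, B:dirty)
step 2/3 (Right): (B; A:clean, B:dirty)
step 3/3 (Suck): (B; A:clean, B:clean)
min 3: Suck A + move + Suck B

Suck, Right, Suck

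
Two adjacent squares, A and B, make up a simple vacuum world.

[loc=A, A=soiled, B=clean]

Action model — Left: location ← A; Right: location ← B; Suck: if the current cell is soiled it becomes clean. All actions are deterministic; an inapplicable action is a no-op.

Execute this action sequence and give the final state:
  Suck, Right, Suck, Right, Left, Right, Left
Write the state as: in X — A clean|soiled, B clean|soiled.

in A — A clean, B clean

[1] after Suck: in A — A clean, B clean
[2] after Right: in B — A clean, B clean
[3] after Suck: in B — A clean, B clean
[4] after Right: in B — A clean, B clean
[5] after Left: in A — A clean, B clean
[6] after Right: in B — A clean, B clean
[7] after Left: in A — A clean, B clean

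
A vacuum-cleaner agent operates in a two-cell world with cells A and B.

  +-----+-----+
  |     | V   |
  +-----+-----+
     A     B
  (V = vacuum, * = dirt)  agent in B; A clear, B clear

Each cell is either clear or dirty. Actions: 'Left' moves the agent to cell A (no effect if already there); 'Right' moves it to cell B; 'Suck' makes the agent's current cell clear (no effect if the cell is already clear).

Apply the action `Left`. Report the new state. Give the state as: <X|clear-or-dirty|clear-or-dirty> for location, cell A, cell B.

<A|clear|clear>

start: <B|clear|clear>
step 1/1 (Left): <A|clear|clear>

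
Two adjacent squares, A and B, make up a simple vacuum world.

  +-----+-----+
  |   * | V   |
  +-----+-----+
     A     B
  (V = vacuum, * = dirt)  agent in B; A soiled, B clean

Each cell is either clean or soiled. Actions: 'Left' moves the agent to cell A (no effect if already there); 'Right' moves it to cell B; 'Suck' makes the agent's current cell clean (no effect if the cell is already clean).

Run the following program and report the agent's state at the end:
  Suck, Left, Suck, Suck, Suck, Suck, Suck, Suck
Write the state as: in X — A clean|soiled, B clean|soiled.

t=1 Suck ⇒ in B — A soiled, B clean
t=2 Left ⇒ in A — A soiled, B clean
t=3 Suck ⇒ in A — A clean, B clean
t=4 Suck ⇒ in A — A clean, B clean
t=5 Suck ⇒ in A — A clean, B clean
t=6 Suck ⇒ in A — A clean, B clean
t=7 Suck ⇒ in A — A clean, B clean
t=8 Suck ⇒ in A — A clean, B clean

in A — A clean, B clean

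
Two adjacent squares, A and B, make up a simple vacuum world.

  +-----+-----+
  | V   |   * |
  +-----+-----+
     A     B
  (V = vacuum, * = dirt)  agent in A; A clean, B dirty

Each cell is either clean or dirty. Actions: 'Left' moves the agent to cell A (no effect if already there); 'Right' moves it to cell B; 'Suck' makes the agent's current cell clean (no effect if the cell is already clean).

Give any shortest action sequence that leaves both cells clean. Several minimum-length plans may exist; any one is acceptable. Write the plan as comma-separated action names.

1) do Right; now in B — A clean, B dirty
2) do Suck; now in B — A clean, B clean
min 2: go B then Suck

Right, Suck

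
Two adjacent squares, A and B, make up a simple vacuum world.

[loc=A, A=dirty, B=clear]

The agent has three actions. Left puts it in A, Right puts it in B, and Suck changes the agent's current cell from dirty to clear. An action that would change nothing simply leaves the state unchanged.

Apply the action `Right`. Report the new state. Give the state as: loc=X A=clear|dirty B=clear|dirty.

start: loc=A A=dirty B=clear
[1] after Right: loc=B A=dirty B=clear

loc=B A=dirty B=clear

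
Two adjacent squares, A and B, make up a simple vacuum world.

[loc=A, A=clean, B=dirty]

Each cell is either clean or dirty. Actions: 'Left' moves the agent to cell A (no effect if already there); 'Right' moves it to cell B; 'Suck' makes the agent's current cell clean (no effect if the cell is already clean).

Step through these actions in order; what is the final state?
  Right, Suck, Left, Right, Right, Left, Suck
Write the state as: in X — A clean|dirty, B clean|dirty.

1) do Right; now in B — A clean, B dirty
2) do Suck; now in B — A clean, B clean
3) do Left; now in A — A clean, B clean
4) do Right; now in B — A clean, B clean
5) do Right; now in B — A clean, B clean
6) do Left; now in A — A clean, B clean
7) do Suck; now in A — A clean, B clean

in A — A clean, B clean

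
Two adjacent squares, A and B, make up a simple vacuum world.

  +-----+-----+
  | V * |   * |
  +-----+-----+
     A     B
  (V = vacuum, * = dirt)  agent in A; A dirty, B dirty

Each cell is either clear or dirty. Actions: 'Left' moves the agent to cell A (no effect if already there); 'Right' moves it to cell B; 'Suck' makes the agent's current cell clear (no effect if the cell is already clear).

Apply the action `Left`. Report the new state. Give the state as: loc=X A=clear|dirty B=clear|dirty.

start: loc=A A=dirty B=dirty
Left (#1): loc=A A=dirty B=dirty

loc=A A=dirty B=dirty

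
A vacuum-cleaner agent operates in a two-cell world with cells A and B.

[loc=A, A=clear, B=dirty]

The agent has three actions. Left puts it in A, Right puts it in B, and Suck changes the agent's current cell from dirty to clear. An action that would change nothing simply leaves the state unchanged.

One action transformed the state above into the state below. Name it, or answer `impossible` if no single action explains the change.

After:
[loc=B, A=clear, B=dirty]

try  Left: loc=A A=clear B=dirty
try Right: loc=B A=clear B=dirty  ← match
try  Suck: loc=A A=clear B=dirty

Right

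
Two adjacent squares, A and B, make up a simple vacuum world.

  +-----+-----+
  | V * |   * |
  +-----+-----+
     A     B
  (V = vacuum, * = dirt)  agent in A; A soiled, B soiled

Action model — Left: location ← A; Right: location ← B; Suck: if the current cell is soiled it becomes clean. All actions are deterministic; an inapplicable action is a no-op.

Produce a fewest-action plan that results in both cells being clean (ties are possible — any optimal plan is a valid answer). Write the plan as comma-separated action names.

[1] after Suck: loc=A A=clean B=soiled
[2] after Right: loc=B A=clean B=soiled
[3] after Suck: loc=B A=clean B=clean
min 3: Suck A + move + Suck B

Suck, Right, Suck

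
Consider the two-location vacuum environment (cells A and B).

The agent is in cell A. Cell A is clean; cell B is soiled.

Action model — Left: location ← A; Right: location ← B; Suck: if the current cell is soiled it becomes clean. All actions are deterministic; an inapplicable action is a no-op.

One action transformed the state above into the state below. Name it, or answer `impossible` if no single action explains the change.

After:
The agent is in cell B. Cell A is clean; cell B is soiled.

try  Left: loc=A A=clean B=soiled
try Right: loc=B A=clean B=soiled  ← match
try  Suck: loc=A A=clean B=soiled

Right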